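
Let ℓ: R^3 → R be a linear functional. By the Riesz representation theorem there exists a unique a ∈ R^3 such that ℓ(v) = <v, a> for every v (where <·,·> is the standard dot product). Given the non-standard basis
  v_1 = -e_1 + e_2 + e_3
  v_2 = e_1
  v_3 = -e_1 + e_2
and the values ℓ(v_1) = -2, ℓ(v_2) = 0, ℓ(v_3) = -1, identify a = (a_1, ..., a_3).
a = (0, -1, -1)

Write a = (a_1, ..., a_3) in the standard basis. For each basis vector v_i, ℓ(v_i) = <v_i, a> is a linear equation in the a_j's. Collect the n equations into a matrix system V a = ℓ, where row i of V is v_i (expressed in the standard basis). Since V is invertible (lower-triangular with 1s on the diagonal, up to permutation), solve by back-substitution:
  V =
[[-1, 1, 1],
 [1, 0, 0],
 [-1, 1, 0]]
  V a = (-2, 0, -1)
Solving gives a = (0, -1, -1).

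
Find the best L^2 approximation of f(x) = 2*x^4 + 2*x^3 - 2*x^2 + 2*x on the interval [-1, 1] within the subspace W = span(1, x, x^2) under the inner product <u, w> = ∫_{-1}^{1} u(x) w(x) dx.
g(x) = -2*x^2/7 + 16*x/5 - 6/35

The best approximation g ∈ W is the orthogonal projection of f onto W. Writing g = a_0 + a_1 x + a_2 x^2, the coefficients solve the normal equations G · a = b where
  G_{ij} = <φ_i, φ_j> and b_i = <f, φ_i>, with φ_0 = 1, φ_1 = x, φ_2 = x^2.
G =
  [2, 0, 2/3]
  [0, 2/3, 0]
  [2/3, 0, 2/5],
b = (-8/15, 32/15, -8/35).
Solving gives a_0 = -6/35, a_1 = 16/5, a_2 = -2/7, so
  g(x) = -2*x^2/7 + 16*x/5 - 6/35.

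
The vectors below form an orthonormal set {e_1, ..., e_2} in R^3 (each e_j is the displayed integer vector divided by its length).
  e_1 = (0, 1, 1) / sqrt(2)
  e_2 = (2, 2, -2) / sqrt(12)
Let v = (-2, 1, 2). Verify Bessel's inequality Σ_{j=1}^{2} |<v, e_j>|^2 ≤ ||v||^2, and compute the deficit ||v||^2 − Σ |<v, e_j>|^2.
Σ |<v, e_j>|^2 = 15/2; ||v||^2 = 9; deficit = 3/2

Write each e_j = u_j / sqrt(<u_j, u_j>) where u_j is the displayed integer vector. Then <v, e_j> = <v, u_j> / sqrt(<u_j, u_j>), so |<v, e_j>|^2 = <v, u_j>^2 / <u_j, u_j>.
Coefficients: <v, e_1> = 3/sqrt(2), <v, e_2> = -6/sqrt(12).
Square and sum: Σ |<v, e_j>|^2 = 15/2.
Compute ||v||^2 = v·v = 9.
Deficit = 9 − 15/2 = 3/2 ≥ 0, confirming Bessel's inequality. (The deficit equals ||v − Σ <v,e_j> e_j||^2, the squared distance from v to span{e_j}.)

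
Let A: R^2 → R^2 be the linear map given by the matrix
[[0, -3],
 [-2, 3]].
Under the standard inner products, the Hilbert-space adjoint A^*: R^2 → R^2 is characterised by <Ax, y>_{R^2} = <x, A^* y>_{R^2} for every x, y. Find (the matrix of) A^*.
A^* = A^T =
[[0, -2],
 [-3, 3]]

For real matrices with standard dot products, the defining identity <Ax, y> = <x, A^* y> gives (Ax)^T y = x^T (A^*) y, i.e. x^T A^T y = x^T (A^*) y. Since this holds for all x, y, we must have A^* = A^T. Therefore
A^* =
[[0, -2],
 [-3, 3]].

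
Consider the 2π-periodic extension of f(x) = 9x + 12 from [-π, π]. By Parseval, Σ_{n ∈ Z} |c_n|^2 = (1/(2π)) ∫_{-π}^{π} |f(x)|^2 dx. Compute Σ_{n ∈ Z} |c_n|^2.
Σ |c_n|^2 = 27π^2 + 144

Expand and integrate term by term over [-π, π]:
  ∫ (9x)^2 dx = 81·(2π^3/3); ∫ 2·9·(12)·x dx = 0 (odd integrand); ∫ 12^2 dx = 144·2π.
So (1/(2π)) ∫_{-π}^{π} (9x + 12)^2 dx = 81π^2/3 + 144 = 27π^2 + 144.
Parseval ⇒ Σ |c_n|^2 = 27π^2 + 144.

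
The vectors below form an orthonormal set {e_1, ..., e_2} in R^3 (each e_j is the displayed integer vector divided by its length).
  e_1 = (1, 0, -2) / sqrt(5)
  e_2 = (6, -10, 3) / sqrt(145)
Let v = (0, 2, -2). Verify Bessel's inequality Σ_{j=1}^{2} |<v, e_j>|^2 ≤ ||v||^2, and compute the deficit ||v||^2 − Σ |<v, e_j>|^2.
Σ |<v, e_j>|^2 = 228/29; ||v||^2 = 8; deficit = 4/29

Write each e_j = u_j / sqrt(<u_j, u_j>) where u_j is the displayed integer vector. Then <v, e_j> = <v, u_j> / sqrt(<u_j, u_j>), so |<v, e_j>|^2 = <v, u_j>^2 / <u_j, u_j>.
Coefficients: <v, e_1> = 4/sqrt(5), <v, e_2> = -26/sqrt(145).
Square and sum: Σ |<v, e_j>|^2 = 228/29.
Compute ||v||^2 = v·v = 8.
Deficit = 8 − 228/29 = 4/29 ≥ 0, confirming Bessel's inequality. (The deficit equals ||v − Σ <v,e_j> e_j||^2, the squared distance from v to span{e_j}.)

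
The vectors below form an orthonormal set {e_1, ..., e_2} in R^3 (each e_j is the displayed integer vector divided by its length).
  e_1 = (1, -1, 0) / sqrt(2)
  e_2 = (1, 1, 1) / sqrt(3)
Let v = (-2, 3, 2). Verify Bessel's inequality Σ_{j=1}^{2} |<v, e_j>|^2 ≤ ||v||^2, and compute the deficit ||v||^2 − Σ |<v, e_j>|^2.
Σ |<v, e_j>|^2 = 31/2; ||v||^2 = 17; deficit = 3/2

Write each e_j = u_j / sqrt(<u_j, u_j>) where u_j is the displayed integer vector. Then <v, e_j> = <v, u_j> / sqrt(<u_j, u_j>), so |<v, e_j>|^2 = <v, u_j>^2 / <u_j, u_j>.
Coefficients: <v, e_1> = -5/sqrt(2), <v, e_2> = 3/sqrt(3).
Square and sum: Σ |<v, e_j>|^2 = 31/2.
Compute ||v||^2 = v·v = 17.
Deficit = 17 − 31/2 = 3/2 ≥ 0, confirming Bessel's inequality. (The deficit equals ||v − Σ <v,e_j> e_j||^2, the squared distance from v to span{e_j}.)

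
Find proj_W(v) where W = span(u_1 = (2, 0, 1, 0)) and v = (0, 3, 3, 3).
proj_W(v) = (6/5, 0, 3/5, 0)

Set up U = [u_1 | ... | u_1] ∈ R^(4×1). The projector onto W = col(U) is P = U (U^T U)^(-1) U^T.
Compute U^T U =
  [5],
and U^T v = (3).
Solve U^T U · c = U^T v for the coefficients: c = (3/5). The projection is proj_W(v) = U c.
Check: (v - proj_W(v)) · u_1 = 0  (should be 0).
Result: proj_W(v) = (6/5, 0, 3/5, 0).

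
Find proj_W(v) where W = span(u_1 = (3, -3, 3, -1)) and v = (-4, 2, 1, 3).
proj_W(v) = (-27/14, 27/14, -27/14, 9/14)

Set up U = [u_1 | ... | u_1] ∈ R^(4×1). The projector onto W = col(U) is P = U (U^T U)^(-1) U^T.
Compute U^T U =
  [28],
and U^T v = (-18).
Solve U^T U · c = U^T v for the coefficients: c = (-9/14). The projection is proj_W(v) = U c.
Check: (v - proj_W(v)) · u_1 = 0  (should be 0).
Result: proj_W(v) = (-27/14, 27/14, -27/14, 9/14).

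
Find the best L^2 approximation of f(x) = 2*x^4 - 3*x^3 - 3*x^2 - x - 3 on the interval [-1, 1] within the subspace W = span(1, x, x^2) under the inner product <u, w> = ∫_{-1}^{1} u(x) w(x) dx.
g(x) = -9*x^2/7 - 14*x/5 - 111/35

The best approximation g ∈ W is the orthogonal projection of f onto W. Writing g = a_0 + a_1 x + a_2 x^2, the coefficients solve the normal equations G · a = b where
  G_{ij} = <φ_i, φ_j> and b_i = <f, φ_i>, with φ_0 = 1, φ_1 = x, φ_2 = x^2.
G =
  [2, 0, 2/3]
  [0, 2/3, 0]
  [2/3, 0, 2/5],
b = (-36/5, -28/15, -92/35).
Solving gives a_0 = -111/35, a_1 = -14/5, a_2 = -9/7, so
  g(x) = -9*x^2/7 - 14*x/5 - 111/35.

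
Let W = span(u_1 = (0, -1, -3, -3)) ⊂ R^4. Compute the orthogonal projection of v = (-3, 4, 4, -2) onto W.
proj_W(v) = (0, 10/19, 30/19, 30/19)

Set up U = [u_1 | ... | u_1] ∈ R^(4×1). The projector onto W = col(U) is P = U (U^T U)^(-1) U^T.
Compute U^T U =
  [19],
and U^T v = (-10).
Solve U^T U · c = U^T v for the coefficients: c = (-10/19). The projection is proj_W(v) = U c.
Check: (v - proj_W(v)) · u_1 = 0  (should be 0).
Result: proj_W(v) = (0, 10/19, 30/19, 30/19).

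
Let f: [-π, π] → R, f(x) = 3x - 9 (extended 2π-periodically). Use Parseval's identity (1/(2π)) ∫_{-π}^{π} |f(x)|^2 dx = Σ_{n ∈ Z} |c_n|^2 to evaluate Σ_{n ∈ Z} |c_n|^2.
Σ |c_n|^2 = 3π^2 + 81

Expand and integrate term by term over [-π, π]:
  ∫ (3x)^2 dx = 9·(2π^3/3); ∫ 2·3·(-9)·x dx = 0 (odd integrand); ∫ (-9)^2 dx = 81·2π.
So (1/(2π)) ∫_{-π}^{π} (3x - 9)^2 dx = 9π^2/3 + 81 = 3π^2 + 81.
Parseval ⇒ Σ |c_n|^2 = 3π^2 + 81.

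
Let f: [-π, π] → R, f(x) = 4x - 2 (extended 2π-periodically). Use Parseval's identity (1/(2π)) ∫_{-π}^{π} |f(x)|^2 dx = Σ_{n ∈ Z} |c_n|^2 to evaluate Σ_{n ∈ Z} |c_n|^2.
Σ |c_n|^2 = 16π^2/3 + 4

Expand and integrate term by term over [-π, π]:
  ∫ (4x)^2 dx = 16·(2π^3/3); ∫ 2·4·(-2)·x dx = 0 (odd integrand); ∫ (-2)^2 dx = 4·2π.
So (1/(2π)) ∫_{-π}^{π} (4x - 2)^2 dx = 16π^2/3 + 4 = 16π^2/3 + 4.
Parseval ⇒ Σ |c_n|^2 = 16π^2/3 + 4.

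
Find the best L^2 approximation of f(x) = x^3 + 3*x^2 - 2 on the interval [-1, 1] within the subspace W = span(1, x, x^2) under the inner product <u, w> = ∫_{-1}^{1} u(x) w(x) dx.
g(x) = 3*x^2 + 3*x/5 - 2

The best approximation g ∈ W is the orthogonal projection of f onto W. Writing g = a_0 + a_1 x + a_2 x^2, the coefficients solve the normal equations G · a = b where
  G_{ij} = <φ_i, φ_j> and b_i = <f, φ_i>, with φ_0 = 1, φ_1 = x, φ_2 = x^2.
G =
  [2, 0, 2/3]
  [0, 2/3, 0]
  [2/3, 0, 2/5],
b = (-2, 2/5, -2/15).
Solving gives a_0 = -2, a_1 = 3/5, a_2 = 3, so
  g(x) = 3*x^2 + 3*x/5 - 2.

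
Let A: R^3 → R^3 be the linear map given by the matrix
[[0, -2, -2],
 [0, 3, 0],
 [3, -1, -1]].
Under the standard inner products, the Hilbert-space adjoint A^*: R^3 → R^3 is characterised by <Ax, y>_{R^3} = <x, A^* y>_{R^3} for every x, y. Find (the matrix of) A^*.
A^* = A^T =
[[0, 0, 3],
 [-2, 3, -1],
 [-2, 0, -1]]

For real matrices with standard dot products, the defining identity <Ax, y> = <x, A^* y> gives (Ax)^T y = x^T (A^*) y, i.e. x^T A^T y = x^T (A^*) y. Since this holds for all x, y, we must have A^* = A^T. Therefore
A^* =
[[0, 0, 3],
 [-2, 3, -1],
 [-2, 0, -1]].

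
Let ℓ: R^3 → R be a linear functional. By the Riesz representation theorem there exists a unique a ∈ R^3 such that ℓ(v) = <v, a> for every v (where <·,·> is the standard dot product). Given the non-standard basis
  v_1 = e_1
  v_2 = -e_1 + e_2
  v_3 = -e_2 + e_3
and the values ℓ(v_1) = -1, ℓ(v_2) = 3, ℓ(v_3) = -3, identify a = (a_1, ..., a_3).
a = (-1, 2, -1)

Write a = (a_1, ..., a_3) in the standard basis. For each basis vector v_i, ℓ(v_i) = <v_i, a> is a linear equation in the a_j's. Collect the n equations into a matrix system V a = ℓ, where row i of V is v_i (expressed in the standard basis). Since V is invertible (lower-triangular with 1s on the diagonal, up to permutation), solve by back-substitution:
  V =
[[1, 0, 0],
 [-1, 1, 0],
 [0, -1, 1]]
  V a = (-1, 3, -3)
Solving gives a = (-1, 2, -1).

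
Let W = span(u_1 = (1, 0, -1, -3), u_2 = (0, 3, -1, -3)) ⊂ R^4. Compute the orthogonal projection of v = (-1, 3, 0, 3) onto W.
proj_W(v) = (-190/109, 300/109, 90/109, 270/109)

Set up U = [u_1 | ... | u_2] ∈ R^(4×2). The projector onto W = col(U) is P = U (U^T U)^(-1) U^T.
Compute U^T U =
  [11, 10]
  [10, 19],
and U^T v = (-10, 0).
Solve U^T U · c = U^T v for the coefficients: c = (-190/109, 100/109). The projection is proj_W(v) = U c.
Check: (v - proj_W(v)) · u_1 = 0  (should be 0).
Check: (v - proj_W(v)) · u_2 = 0  (should be 0).
Result: proj_W(v) = (-190/109, 300/109, 90/109, 270/109).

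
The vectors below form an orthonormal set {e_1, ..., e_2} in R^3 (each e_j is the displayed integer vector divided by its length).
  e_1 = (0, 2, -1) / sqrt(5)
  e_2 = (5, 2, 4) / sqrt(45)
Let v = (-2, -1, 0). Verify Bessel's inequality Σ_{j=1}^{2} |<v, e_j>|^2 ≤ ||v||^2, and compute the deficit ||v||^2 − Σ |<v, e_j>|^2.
Σ |<v, e_j>|^2 = 4; ||v||^2 = 5; deficit = 1

Write each e_j = u_j / sqrt(<u_j, u_j>) where u_j is the displayed integer vector. Then <v, e_j> = <v, u_j> / sqrt(<u_j, u_j>), so |<v, e_j>|^2 = <v, u_j>^2 / <u_j, u_j>.
Coefficients: <v, e_1> = -2/sqrt(5), <v, e_2> = -12/sqrt(45).
Square and sum: Σ |<v, e_j>|^2 = 4.
Compute ||v||^2 = v·v = 5.
Deficit = 5 − 4 = 1 ≥ 0, confirming Bessel's inequality. (The deficit equals ||v − Σ <v,e_j> e_j||^2, the squared distance from v to span{e_j}.)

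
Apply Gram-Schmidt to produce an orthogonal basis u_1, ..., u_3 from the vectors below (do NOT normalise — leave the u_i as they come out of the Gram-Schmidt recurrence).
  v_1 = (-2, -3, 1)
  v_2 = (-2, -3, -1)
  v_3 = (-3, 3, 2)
Orthogonal basis:
  u_1 = (-2, -3, 1)
  u_2 = (-2/7, -3/7, -13/7)
  u_3 = (-45/13, 30/13, 0)

Apply the Gram-Schmidt recurrence
  u_1 = v_1
  u_i = v_i − Σ_{j<i} ((v_i · u_j) / (u_j · u_j)) · u_j.

Step by step this gives:
  u_1 = (-2, -3, 1)
  u_2 = (-2/7, -3/7, -13/7)
  u_3 = (-45/13, 30/13, 0)

Orthogonality check:
  u_2 · u_1 = 0 (should be 0)
  u_3 · u_1 = 0 (should be 0)
  u_3 · u_2 = 0 (should be 0)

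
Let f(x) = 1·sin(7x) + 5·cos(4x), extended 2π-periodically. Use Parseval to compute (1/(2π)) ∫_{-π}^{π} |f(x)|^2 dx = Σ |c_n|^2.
Σ |c_n|^2 = 13

Expand |f|^2 and use orthogonality of {sin(nx), cos(mx)} on [-π, π]:
  ∫_{-π}^{π} sin(nx)^2 dx = π, ∫ cos(mx)^2 dx = π, and cross terms integrate to 0.
So ∫_{-π}^{π} f(x)^2 dx = 1^2 · π + 5^2 · π = (1 + 25)π.
Divide by 2π: (1 + 25)/2 = 13.
By Parseval, this equals Σ |c_n|^2.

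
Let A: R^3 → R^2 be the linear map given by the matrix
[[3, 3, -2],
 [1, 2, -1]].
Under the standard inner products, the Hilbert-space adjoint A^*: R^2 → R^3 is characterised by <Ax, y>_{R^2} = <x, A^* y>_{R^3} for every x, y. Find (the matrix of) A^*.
A^* = A^T =
[[3, 1],
 [3, 2],
 [-2, -1]]

For real matrices with standard dot products, the defining identity <Ax, y> = <x, A^* y> gives (Ax)^T y = x^T (A^*) y, i.e. x^T A^T y = x^T (A^*) y. Since this holds for all x, y, we must have A^* = A^T. Therefore
A^* =
[[3, 1],
 [3, 2],
 [-2, -1]].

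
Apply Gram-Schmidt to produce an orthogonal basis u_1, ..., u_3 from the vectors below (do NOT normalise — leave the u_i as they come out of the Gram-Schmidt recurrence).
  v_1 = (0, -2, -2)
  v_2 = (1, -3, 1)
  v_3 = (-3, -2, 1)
Orthogonal basis:
  u_1 = (0, -2, -2)
  u_2 = (1, -2, 2)
  u_3 = (-10/3, -5/6, 5/6)

Apply the Gram-Schmidt recurrence
  u_1 = v_1
  u_i = v_i − Σ_{j<i} ((v_i · u_j) / (u_j · u_j)) · u_j.

Step by step this gives:
  u_1 = (0, -2, -2)
  u_2 = (1, -2, 2)
  u_3 = (-10/3, -5/6, 5/6)

Orthogonality check:
  u_2 · u_1 = 0 (should be 0)
  u_3 · u_1 = 0 (should be 0)
  u_3 · u_2 = 0 (should be 0)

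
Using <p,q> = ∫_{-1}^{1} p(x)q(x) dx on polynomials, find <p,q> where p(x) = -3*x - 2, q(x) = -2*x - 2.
<p,q> = 12

Expand the product: p(x)·q(x) = 6*x^2 + 10*x + 4.
∫_{-1}^{1} of each monomial x^k gives [2/(k+1) if k even, 0 if k odd]. Integrating term-by-term (or equivalently evaluating the antiderivative F(x) = 2*x^3 + 5*x^2 + 4*x at the endpoints):
  F(1) − F(−1) = 11 − (-1) = 12.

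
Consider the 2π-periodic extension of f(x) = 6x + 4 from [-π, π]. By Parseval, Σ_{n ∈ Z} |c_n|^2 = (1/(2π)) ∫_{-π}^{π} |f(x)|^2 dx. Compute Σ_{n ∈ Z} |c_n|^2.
Σ |c_n|^2 = 12π^2 + 16

Expand and integrate term by term over [-π, π]:
  ∫ (6x)^2 dx = 36·(2π^3/3); ∫ 2·6·(4)·x dx = 0 (odd integrand); ∫ 4^2 dx = 16·2π.
So (1/(2π)) ∫_{-π}^{π} (6x + 4)^2 dx = 36π^2/3 + 16 = 12π^2 + 16.
Parseval ⇒ Σ |c_n|^2 = 12π^2 + 16.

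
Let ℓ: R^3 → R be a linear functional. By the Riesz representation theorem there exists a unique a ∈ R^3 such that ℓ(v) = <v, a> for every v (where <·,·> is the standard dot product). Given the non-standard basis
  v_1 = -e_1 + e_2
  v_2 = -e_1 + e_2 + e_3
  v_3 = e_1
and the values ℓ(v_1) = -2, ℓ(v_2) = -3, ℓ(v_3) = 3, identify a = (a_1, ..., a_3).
a = (3, 1, -1)

Write a = (a_1, ..., a_3) in the standard basis. For each basis vector v_i, ℓ(v_i) = <v_i, a> is a linear equation in the a_j's. Collect the n equations into a matrix system V a = ℓ, where row i of V is v_i (expressed in the standard basis). Since V is invertible (lower-triangular with 1s on the diagonal, up to permutation), solve by back-substitution:
  V =
[[-1, 1, 0],
 [-1, 1, 1],
 [1, 0, 0]]
  V a = (-2, -3, 3)
Solving gives a = (3, 1, -1).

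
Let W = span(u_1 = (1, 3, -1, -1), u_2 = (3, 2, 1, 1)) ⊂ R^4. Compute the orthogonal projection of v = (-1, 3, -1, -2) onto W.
proj_W(v) = (-66/131, 341/131, -242/131, -242/131)

Set up U = [u_1 | ... | u_2] ∈ R^(4×2). The projector onto W = col(U) is P = U (U^T U)^(-1) U^T.
Compute U^T U =
  [12, 7]
  [7, 15],
and U^T v = (11, 0).
Solve U^T U · c = U^T v for the coefficients: c = (165/131, -77/131). The projection is proj_W(v) = U c.
Check: (v - proj_W(v)) · u_1 = 0  (should be 0).
Check: (v - proj_W(v)) · u_2 = 0  (should be 0).
Result: proj_W(v) = (-66/131, 341/131, -242/131, -242/131).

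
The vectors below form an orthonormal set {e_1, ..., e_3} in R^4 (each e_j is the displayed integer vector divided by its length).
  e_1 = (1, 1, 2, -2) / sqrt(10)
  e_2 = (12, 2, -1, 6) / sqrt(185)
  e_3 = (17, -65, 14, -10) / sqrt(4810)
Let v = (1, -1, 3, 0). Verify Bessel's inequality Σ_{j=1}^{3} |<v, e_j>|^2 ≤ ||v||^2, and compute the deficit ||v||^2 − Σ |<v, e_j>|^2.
Σ |<v, e_j>|^2 = 459/65; ||v||^2 = 11; deficit = 256/65

Write each e_j = u_j / sqrt(<u_j, u_j>) where u_j is the displayed integer vector. Then <v, e_j> = <v, u_j> / sqrt(<u_j, u_j>), so |<v, e_j>|^2 = <v, u_j>^2 / <u_j, u_j>.
Coefficients: <v, e_1> = 6/sqrt(10), <v, e_2> = 7/sqrt(185), <v, e_3> = 124/sqrt(4810).
Square and sum: Σ |<v, e_j>|^2 = 459/65.
Compute ||v||^2 = v·v = 11.
Deficit = 11 − 459/65 = 256/65 ≥ 0, confirming Bessel's inequality. (The deficit equals ||v − Σ <v,e_j> e_j||^2, the squared distance from v to span{e_j}.)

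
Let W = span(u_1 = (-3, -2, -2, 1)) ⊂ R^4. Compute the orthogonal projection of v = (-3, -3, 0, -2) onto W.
proj_W(v) = (-13/6, -13/9, -13/9, 13/18)

Set up U = [u_1 | ... | u_1] ∈ R^(4×1). The projector onto W = col(U) is P = U (U^T U)^(-1) U^T.
Compute U^T U =
  [18],
and U^T v = (13).
Solve U^T U · c = U^T v for the coefficients: c = (13/18). The projection is proj_W(v) = U c.
Check: (v - proj_W(v)) · u_1 = 0  (should be 0).
Result: proj_W(v) = (-13/6, -13/9, -13/9, 13/18).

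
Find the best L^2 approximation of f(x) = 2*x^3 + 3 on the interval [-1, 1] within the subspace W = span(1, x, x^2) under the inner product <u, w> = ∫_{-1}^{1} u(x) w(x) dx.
g(x) = 6*x/5 + 3

The best approximation g ∈ W is the orthogonal projection of f onto W. Writing g = a_0 + a_1 x + a_2 x^2, the coefficients solve the normal equations G · a = b where
  G_{ij} = <φ_i, φ_j> and b_i = <f, φ_i>, with φ_0 = 1, φ_1 = x, φ_2 = x^2.
G =
  [2, 0, 2/3]
  [0, 2/3, 0]
  [2/3, 0, 2/5],
b = (6, 4/5, 2).
Solving gives a_0 = 3, a_1 = 6/5, a_2 = 0, so
  g(x) = 6*x/5 + 3.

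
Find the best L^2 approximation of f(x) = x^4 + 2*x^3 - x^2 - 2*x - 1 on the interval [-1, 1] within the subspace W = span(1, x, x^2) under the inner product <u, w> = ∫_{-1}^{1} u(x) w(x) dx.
g(x) = -x^2/7 - 4*x/5 - 38/35

The best approximation g ∈ W is the orthogonal projection of f onto W. Writing g = a_0 + a_1 x + a_2 x^2, the coefficients solve the normal equations G · a = b where
  G_{ij} = <φ_i, φ_j> and b_i = <f, φ_i>, with φ_0 = 1, φ_1 = x, φ_2 = x^2.
G =
  [2, 0, 2/3]
  [0, 2/3, 0]
  [2/3, 0, 2/5],
b = (-34/15, -8/15, -82/105).
Solving gives a_0 = -38/35, a_1 = -4/5, a_2 = -1/7, so
  g(x) = -x^2/7 - 4*x/5 - 38/35.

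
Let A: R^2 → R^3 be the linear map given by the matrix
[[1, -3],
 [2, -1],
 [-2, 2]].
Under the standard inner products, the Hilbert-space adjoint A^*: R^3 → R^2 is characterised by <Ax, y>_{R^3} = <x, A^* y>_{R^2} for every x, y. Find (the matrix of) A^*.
A^* = A^T =
[[1, 2, -2],
 [-3, -1, 2]]

For real matrices with standard dot products, the defining identity <Ax, y> = <x, A^* y> gives (Ax)^T y = x^T (A^*) y, i.e. x^T A^T y = x^T (A^*) y. Since this holds for all x, y, we must have A^* = A^T. Therefore
A^* =
[[1, 2, -2],
 [-3, -1, 2]].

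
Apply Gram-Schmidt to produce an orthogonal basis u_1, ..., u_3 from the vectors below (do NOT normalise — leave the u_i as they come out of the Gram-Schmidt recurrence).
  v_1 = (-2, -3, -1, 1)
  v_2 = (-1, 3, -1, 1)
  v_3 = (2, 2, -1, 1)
Orthogonal basis:
  u_1 = (-2, -3, -1, 1)
  u_2 = (-5/3, 2, -4/3, 4/3)
  u_3 = (228/155, -38/155, -171/155, 171/155)

Apply the Gram-Schmidt recurrence
  u_1 = v_1
  u_i = v_i − Σ_{j<i} ((v_i · u_j) / (u_j · u_j)) · u_j.

Step by step this gives:
  u_1 = (-2, -3, -1, 1)
  u_2 = (-5/3, 2, -4/3, 4/3)
  u_3 = (228/155, -38/155, -171/155, 171/155)

Orthogonality check:
  u_2 · u_1 = 0 (should be 0)
  u_3 · u_1 = 0 (should be 0)
  u_3 · u_2 = 0 (should be 0)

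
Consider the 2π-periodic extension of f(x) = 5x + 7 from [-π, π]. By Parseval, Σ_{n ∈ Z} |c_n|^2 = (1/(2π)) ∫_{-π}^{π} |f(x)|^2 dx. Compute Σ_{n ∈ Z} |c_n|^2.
Σ |c_n|^2 = 25π^2/3 + 49

Expand and integrate term by term over [-π, π]:
  ∫ (5x)^2 dx = 25·(2π^3/3); ∫ 2·5·(7)·x dx = 0 (odd integrand); ∫ 7^2 dx = 49·2π.
So (1/(2π)) ∫_{-π}^{π} (5x + 7)^2 dx = 25π^2/3 + 49 = 25π^2/3 + 49.
Parseval ⇒ Σ |c_n|^2 = 25π^2/3 + 49.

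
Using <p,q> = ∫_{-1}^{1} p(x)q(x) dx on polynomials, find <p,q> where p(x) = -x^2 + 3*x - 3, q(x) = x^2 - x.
<p,q> = -22/5

Expand the product: p(x)·q(x) = -x^4 + 4*x^3 - 6*x^2 + 3*x.
∫_{-1}^{1} of each monomial x^k gives [2/(k+1) if k even, 0 if k odd]. Integrating term-by-term (or equivalently evaluating the antiderivative F(x) = -x^5/5 + x^4 - 2*x^3 + 3*x^2/2 at the endpoints):
  F(1) − F(−1) = 3/10 − (47/10) = -22/5.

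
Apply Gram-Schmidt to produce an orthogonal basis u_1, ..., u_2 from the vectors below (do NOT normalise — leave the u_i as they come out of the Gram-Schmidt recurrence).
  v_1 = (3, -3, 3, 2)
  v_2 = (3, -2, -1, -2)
Orthogonal basis:
  u_1 = (3, -3, 3, 2)
  u_2 = (69/31, -38/31, -55/31, -78/31)

Apply the Gram-Schmidt recurrence
  u_1 = v_1
  u_i = v_i − Σ_{j<i} ((v_i · u_j) / (u_j · u_j)) · u_j.

Step by step this gives:
  u_1 = (3, -3, 3, 2)
  u_2 = (69/31, -38/31, -55/31, -78/31)

Orthogonality check:
  u_2 · u_1 = 0 (should be 0)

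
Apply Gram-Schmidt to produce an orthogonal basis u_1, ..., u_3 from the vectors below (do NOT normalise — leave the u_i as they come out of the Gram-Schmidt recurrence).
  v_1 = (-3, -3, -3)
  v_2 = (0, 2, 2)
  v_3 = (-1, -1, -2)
Orthogonal basis:
  u_1 = (-3, -3, -3)
  u_2 = (-4/3, 2/3, 2/3)
  u_3 = (0, 1/2, -1/2)

Apply the Gram-Schmidt recurrence
  u_1 = v_1
  u_i = v_i − Σ_{j<i} ((v_i · u_j) / (u_j · u_j)) · u_j.

Step by step this gives:
  u_1 = (-3, -3, -3)
  u_2 = (-4/3, 2/3, 2/3)
  u_3 = (0, 1/2, -1/2)

Orthogonality check:
  u_2 · u_1 = 0 (should be 0)
  u_3 · u_1 = 0 (should be 0)
  u_3 · u_2 = 0 (should be 0)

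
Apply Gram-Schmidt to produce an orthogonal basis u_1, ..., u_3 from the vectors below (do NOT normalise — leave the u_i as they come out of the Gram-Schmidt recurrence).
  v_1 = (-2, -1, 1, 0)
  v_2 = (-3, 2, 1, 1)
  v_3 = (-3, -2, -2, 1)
Orthogonal basis:
  u_1 = (-2, -1, 1, 0)
  u_2 = (-4/3, 17/6, 1/6, 1)
  u_3 = (-73/65, -48/65, -194/65, 71/65)

Apply the Gram-Schmidt recurrence
  u_1 = v_1
  u_i = v_i − Σ_{j<i} ((v_i · u_j) / (u_j · u_j)) · u_j.

Step by step this gives:
  u_1 = (-2, -1, 1, 0)
  u_2 = (-4/3, 17/6, 1/6, 1)
  u_3 = (-73/65, -48/65, -194/65, 71/65)

Orthogonality check:
  u_2 · u_1 = 0 (should be 0)
  u_3 · u_1 = 0 (should be 0)
  u_3 · u_2 = 0 (should be 0)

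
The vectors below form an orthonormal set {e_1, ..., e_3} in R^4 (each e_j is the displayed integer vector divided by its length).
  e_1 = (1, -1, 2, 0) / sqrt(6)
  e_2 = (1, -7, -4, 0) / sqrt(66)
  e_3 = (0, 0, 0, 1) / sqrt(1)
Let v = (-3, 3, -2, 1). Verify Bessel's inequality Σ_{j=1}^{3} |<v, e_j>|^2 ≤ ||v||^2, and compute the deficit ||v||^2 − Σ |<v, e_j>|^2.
Σ |<v, e_j>|^2 = 237/11; ||v||^2 = 23; deficit = 16/11

Write each e_j = u_j / sqrt(<u_j, u_j>) where u_j is the displayed integer vector. Then <v, e_j> = <v, u_j> / sqrt(<u_j, u_j>), so |<v, e_j>|^2 = <v, u_j>^2 / <u_j, u_j>.
Coefficients: <v, e_1> = -10/sqrt(6), <v, e_2> = -16/sqrt(66), <v, e_3> = 1/sqrt(1).
Square and sum: Σ |<v, e_j>|^2 = 237/11.
Compute ||v||^2 = v·v = 23.
Deficit = 23 − 237/11 = 16/11 ≥ 0, confirming Bessel's inequality. (The deficit equals ||v − Σ <v,e_j> e_j||^2, the squared distance from v to span{e_j}.)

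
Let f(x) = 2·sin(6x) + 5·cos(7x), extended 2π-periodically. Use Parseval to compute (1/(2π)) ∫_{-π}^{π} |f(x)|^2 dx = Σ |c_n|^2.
Σ |c_n|^2 = 29/2

Expand |f|^2 and use orthogonality of {sin(nx), cos(mx)} on [-π, π]:
  ∫_{-π}^{π} sin(nx)^2 dx = π, ∫ cos(mx)^2 dx = π, and cross terms integrate to 0.
So ∫_{-π}^{π} f(x)^2 dx = 2^2 · π + 5^2 · π = (4 + 25)π.
Divide by 2π: (4 + 25)/2 = 29/2.
By Parseval, this equals Σ |c_n|^2.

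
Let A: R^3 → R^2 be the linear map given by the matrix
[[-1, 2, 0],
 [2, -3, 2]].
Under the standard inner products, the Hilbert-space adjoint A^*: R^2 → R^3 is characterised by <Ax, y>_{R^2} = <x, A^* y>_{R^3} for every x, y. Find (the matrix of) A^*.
A^* = A^T =
[[-1, 2],
 [2, -3],
 [0, 2]]

For real matrices with standard dot products, the defining identity <Ax, y> = <x, A^* y> gives (Ax)^T y = x^T (A^*) y, i.e. x^T A^T y = x^T (A^*) y. Since this holds for all x, y, we must have A^* = A^T. Therefore
A^* =
[[-1, 2],
 [2, -3],
 [0, 2]].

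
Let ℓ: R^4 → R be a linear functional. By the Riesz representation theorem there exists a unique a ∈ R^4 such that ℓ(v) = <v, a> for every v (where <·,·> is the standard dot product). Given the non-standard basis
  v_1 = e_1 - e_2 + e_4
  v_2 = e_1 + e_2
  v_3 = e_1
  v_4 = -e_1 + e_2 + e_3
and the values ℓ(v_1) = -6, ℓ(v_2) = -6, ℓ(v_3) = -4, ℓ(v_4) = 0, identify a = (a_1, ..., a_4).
a = (-4, -2, -2, -4)

Write a = (a_1, ..., a_4) in the standard basis. For each basis vector v_i, ℓ(v_i) = <v_i, a> is a linear equation in the a_j's. Collect the n equations into a matrix system V a = ℓ, where row i of V is v_i (expressed in the standard basis). Since V is invertible (lower-triangular with 1s on the diagonal, up to permutation), solve by back-substitution:
  V =
[[1, -1, 0, 1],
 [1, 1, 0, 0],
 [1, 0, 0, 0],
 [-1, 1, 1, 0]]
  V a = (-6, -6, -4, 0)
Solving gives a = (-4, -2, -2, -4).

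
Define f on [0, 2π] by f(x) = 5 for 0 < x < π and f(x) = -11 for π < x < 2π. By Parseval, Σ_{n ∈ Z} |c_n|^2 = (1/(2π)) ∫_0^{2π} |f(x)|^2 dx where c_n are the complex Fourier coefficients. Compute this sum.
Σ |c_n|^2 = 73

Parseval equates the L^2 energy of f (normalised by 1/(2π)) with the ℓ^2 sum of its Fourier coefficients: (1/(2π)) ∫_0^{2π} |f|^2 = Σ |c_n|^2.
Compute the left side: (1/(2π)) [∫_0^π 5^2 dx + ∫_π^{2π} (-11)^2 dx] = (1/(2π)) · (25π + 121π) = (25 + 121)/2 = 73.
So Σ_{n ∈ Z} |c_n|^2 = 73.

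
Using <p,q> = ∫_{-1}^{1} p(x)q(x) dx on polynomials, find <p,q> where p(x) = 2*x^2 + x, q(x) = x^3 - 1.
<p,q> = -14/15

Expand the product: p(x)·q(x) = 2*x^5 + x^4 - 2*x^2 - x.
∫_{-1}^{1} of each monomial x^k gives [2/(k+1) if k even, 0 if k odd]. Integrating term-by-term (or equivalently evaluating the antiderivative F(x) = x^6/3 + x^5/5 - 2*x^3/3 - x^2/2 at the endpoints):
  F(1) − F(−1) = -19/30 − (3/10) = -14/15.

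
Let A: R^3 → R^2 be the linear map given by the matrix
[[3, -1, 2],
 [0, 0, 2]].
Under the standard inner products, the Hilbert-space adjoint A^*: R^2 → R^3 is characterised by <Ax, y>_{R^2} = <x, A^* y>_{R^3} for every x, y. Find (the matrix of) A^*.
A^* = A^T =
[[3, 0],
 [-1, 0],
 [2, 2]]

For real matrices with standard dot products, the defining identity <Ax, y> = <x, A^* y> gives (Ax)^T y = x^T (A^*) y, i.e. x^T A^T y = x^T (A^*) y. Since this holds for all x, y, we must have A^* = A^T. Therefore
A^* =
[[3, 0],
 [-1, 0],
 [2, 2]].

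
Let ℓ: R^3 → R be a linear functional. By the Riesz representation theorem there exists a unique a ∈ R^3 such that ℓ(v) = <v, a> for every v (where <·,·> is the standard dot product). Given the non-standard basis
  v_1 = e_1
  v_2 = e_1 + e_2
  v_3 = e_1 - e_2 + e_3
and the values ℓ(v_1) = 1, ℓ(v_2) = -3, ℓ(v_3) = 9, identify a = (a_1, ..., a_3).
a = (1, -4, 4)

Write a = (a_1, ..., a_3) in the standard basis. For each basis vector v_i, ℓ(v_i) = <v_i, a> is a linear equation in the a_j's. Collect the n equations into a matrix system V a = ℓ, where row i of V is v_i (expressed in the standard basis). Since V is invertible (lower-triangular with 1s on the diagonal, up to permutation), solve by back-substitution:
  V =
[[1, 0, 0],
 [1, 1, 0],
 [1, -1, 1]]
  V a = (1, -3, 9)
Solving gives a = (1, -4, 4).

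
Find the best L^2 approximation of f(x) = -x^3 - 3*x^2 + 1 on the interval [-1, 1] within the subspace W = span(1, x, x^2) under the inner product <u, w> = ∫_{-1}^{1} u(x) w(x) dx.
g(x) = -3*x^2 - 3*x/5 + 1

The best approximation g ∈ W is the orthogonal projection of f onto W. Writing g = a_0 + a_1 x + a_2 x^2, the coefficients solve the normal equations G · a = b where
  G_{ij} = <φ_i, φ_j> and b_i = <f, φ_i>, with φ_0 = 1, φ_1 = x, φ_2 = x^2.
G =
  [2, 0, 2/3]
  [0, 2/3, 0]
  [2/3, 0, 2/5],
b = (0, -2/5, -8/15).
Solving gives a_0 = 1, a_1 = -3/5, a_2 = -3, so
  g(x) = -3*x^2 - 3*x/5 + 1.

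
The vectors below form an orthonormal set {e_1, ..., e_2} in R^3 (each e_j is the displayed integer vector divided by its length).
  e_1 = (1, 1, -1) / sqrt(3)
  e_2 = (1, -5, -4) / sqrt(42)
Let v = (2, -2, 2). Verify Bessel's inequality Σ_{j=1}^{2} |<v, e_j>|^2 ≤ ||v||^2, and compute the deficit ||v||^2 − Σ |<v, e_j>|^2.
Σ |<v, e_j>|^2 = 12/7; ||v||^2 = 12; deficit = 72/7

Write each e_j = u_j / sqrt(<u_j, u_j>) where u_j is the displayed integer vector. Then <v, e_j> = <v, u_j> / sqrt(<u_j, u_j>), so |<v, e_j>|^2 = <v, u_j>^2 / <u_j, u_j>.
Coefficients: <v, e_1> = -2/sqrt(3), <v, e_2> = 4/sqrt(42).
Square and sum: Σ |<v, e_j>|^2 = 12/7.
Compute ||v||^2 = v·v = 12.
Deficit = 12 − 12/7 = 72/7 ≥ 0, confirming Bessel's inequality. (The deficit equals ||v − Σ <v,e_j> e_j||^2, the squared distance from v to span{e_j}.)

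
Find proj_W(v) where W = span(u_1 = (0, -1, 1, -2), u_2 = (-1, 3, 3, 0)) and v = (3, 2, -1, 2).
proj_W(v) = (0, 7/6, -7/6, 7/3)

Set up U = [u_1 | ... | u_2] ∈ R^(4×2). The projector onto W = col(U) is P = U (U^T U)^(-1) U^T.
Compute U^T U =
  [6, 0]
  [0, 19],
and U^T v = (-7, 0).
Solve U^T U · c = U^T v for the coefficients: c = (-7/6, 0). The projection is proj_W(v) = U c.
Check: (v - proj_W(v)) · u_1 = 0  (should be 0).
Check: (v - proj_W(v)) · u_2 = 0  (should be 0).
Result: proj_W(v) = (0, 7/6, -7/6, 7/3).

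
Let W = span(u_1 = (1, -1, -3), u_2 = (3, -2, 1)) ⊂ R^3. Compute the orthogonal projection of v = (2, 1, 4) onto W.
proj_W(v) = (16/15, -1/3, 62/15)

Set up U = [u_1 | ... | u_2] ∈ R^(3×2). The projector onto W = col(U) is P = U (U^T U)^(-1) U^T.
Compute U^T U =
  [11, 2]
  [2, 14],
and U^T v = (-11, 8).
Solve U^T U · c = U^T v for the coefficients: c = (-17/15, 11/15). The projection is proj_W(v) = U c.
Check: (v - proj_W(v)) · u_1 = 0  (should be 0).
Check: (v - proj_W(v)) · u_2 = 0  (should be 0).
Result: proj_W(v) = (16/15, -1/3, 62/15).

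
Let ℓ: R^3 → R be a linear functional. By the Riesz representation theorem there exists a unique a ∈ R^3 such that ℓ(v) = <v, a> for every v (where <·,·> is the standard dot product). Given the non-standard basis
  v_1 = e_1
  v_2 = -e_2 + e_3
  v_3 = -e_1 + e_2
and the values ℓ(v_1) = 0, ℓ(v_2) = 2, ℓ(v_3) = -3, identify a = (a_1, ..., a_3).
a = (0, -3, -1)

Write a = (a_1, ..., a_3) in the standard basis. For each basis vector v_i, ℓ(v_i) = <v_i, a> is a linear equation in the a_j's. Collect the n equations into a matrix system V a = ℓ, where row i of V is v_i (expressed in the standard basis). Since V is invertible (lower-triangular with 1s on the diagonal, up to permutation), solve by back-substitution:
  V =
[[1, 0, 0],
 [0, -1, 1],
 [-1, 1, 0]]
  V a = (0, 2, -3)
Solving gives a = (0, -3, -1).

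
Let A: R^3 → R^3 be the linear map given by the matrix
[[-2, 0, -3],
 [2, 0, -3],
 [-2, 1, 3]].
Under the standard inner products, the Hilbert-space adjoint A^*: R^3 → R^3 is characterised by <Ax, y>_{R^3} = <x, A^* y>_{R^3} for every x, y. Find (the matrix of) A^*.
A^* = A^T =
[[-2, 2, -2],
 [0, 0, 1],
 [-3, -3, 3]]

For real matrices with standard dot products, the defining identity <Ax, y> = <x, A^* y> gives (Ax)^T y = x^T (A^*) y, i.e. x^T A^T y = x^T (A^*) y. Since this holds for all x, y, we must have A^* = A^T. Therefore
A^* =
[[-2, 2, -2],
 [0, 0, 1],
 [-3, -3, 3]].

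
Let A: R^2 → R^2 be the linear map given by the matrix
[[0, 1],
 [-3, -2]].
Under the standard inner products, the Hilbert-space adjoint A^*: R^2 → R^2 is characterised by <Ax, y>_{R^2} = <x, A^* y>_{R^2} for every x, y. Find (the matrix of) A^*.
A^* = A^T =
[[0, -3],
 [1, -2]]

For real matrices with standard dot products, the defining identity <Ax, y> = <x, A^* y> gives (Ax)^T y = x^T (A^*) y, i.e. x^T A^T y = x^T (A^*) y. Since this holds for all x, y, we must have A^* = A^T. Therefore
A^* =
[[0, -3],
 [1, -2]].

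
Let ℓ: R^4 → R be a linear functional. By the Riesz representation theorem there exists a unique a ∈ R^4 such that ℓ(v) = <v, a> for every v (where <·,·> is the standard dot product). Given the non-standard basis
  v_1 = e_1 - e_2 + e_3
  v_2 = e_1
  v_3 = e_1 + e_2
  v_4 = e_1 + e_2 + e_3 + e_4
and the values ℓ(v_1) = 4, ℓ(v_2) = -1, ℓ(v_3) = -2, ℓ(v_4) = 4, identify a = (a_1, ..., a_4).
a = (-1, -1, 4, 2)

Write a = (a_1, ..., a_4) in the standard basis. For each basis vector v_i, ℓ(v_i) = <v_i, a> is a linear equation in the a_j's. Collect the n equations into a matrix system V a = ℓ, where row i of V is v_i (expressed in the standard basis). Since V is invertible (lower-triangular with 1s on the diagonal, up to permutation), solve by back-substitution:
  V =
[[1, -1, 1, 0],
 [1, 0, 0, 0],
 [1, 1, 0, 0],
 [1, 1, 1, 1]]
  V a = (4, -1, -2, 4)
Solving gives a = (-1, -1, 4, 2).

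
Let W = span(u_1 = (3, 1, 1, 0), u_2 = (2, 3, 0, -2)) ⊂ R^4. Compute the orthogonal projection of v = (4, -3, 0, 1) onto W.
proj_W(v) = (156/53, -81/53, 90/53, 114/53)

Set up U = [u_1 | ... | u_2] ∈ R^(4×2). The projector onto W = col(U) is P = U (U^T U)^(-1) U^T.
Compute U^T U =
  [11, 9]
  [9, 17],
and U^T v = (9, -3).
Solve U^T U · c = U^T v for the coefficients: c = (90/53, -57/53). The projection is proj_W(v) = U c.
Check: (v - proj_W(v)) · u_1 = 0  (should be 0).
Check: (v - proj_W(v)) · u_2 = 0  (should be 0).
Result: proj_W(v) = (156/53, -81/53, 90/53, 114/53).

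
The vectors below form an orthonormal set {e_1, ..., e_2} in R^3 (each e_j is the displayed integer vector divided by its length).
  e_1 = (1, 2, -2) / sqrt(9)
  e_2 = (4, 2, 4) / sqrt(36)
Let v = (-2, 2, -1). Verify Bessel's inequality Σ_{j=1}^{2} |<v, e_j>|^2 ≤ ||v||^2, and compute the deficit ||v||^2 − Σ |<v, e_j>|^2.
Σ |<v, e_j>|^2 = 32/9; ||v||^2 = 9; deficit = 49/9

Write each e_j = u_j / sqrt(<u_j, u_j>) where u_j is the displayed integer vector. Then <v, e_j> = <v, u_j> / sqrt(<u_j, u_j>), so |<v, e_j>|^2 = <v, u_j>^2 / <u_j, u_j>.
Coefficients: <v, e_1> = 4/sqrt(9), <v, e_2> = -8/sqrt(36).
Square and sum: Σ |<v, e_j>|^2 = 32/9.
Compute ||v||^2 = v·v = 9.
Deficit = 9 − 32/9 = 49/9 ≥ 0, confirming Bessel's inequality. (The deficit equals ||v − Σ <v,e_j> e_j||^2, the squared distance from v to span{e_j}.)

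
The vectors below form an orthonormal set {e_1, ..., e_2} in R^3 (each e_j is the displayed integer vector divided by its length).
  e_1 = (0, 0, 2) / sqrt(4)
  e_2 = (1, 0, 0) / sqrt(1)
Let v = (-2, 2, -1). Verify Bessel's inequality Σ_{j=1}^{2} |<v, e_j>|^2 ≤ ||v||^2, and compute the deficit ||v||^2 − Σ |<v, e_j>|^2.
Σ |<v, e_j>|^2 = 5; ||v||^2 = 9; deficit = 4

Write each e_j = u_j / sqrt(<u_j, u_j>) where u_j is the displayed integer vector. Then <v, e_j> = <v, u_j> / sqrt(<u_j, u_j>), so |<v, e_j>|^2 = <v, u_j>^2 / <u_j, u_j>.
Coefficients: <v, e_1> = -2/sqrt(4), <v, e_2> = -2/sqrt(1).
Square and sum: Σ |<v, e_j>|^2 = 5.
Compute ||v||^2 = v·v = 9.
Deficit = 9 − 5 = 4 ≥ 0, confirming Bessel's inequality. (The deficit equals ||v − Σ <v,e_j> e_j||^2, the squared distance from v to span{e_j}.)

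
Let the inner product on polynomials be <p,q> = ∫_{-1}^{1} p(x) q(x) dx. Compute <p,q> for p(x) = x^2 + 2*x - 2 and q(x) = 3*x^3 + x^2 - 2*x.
<p,q> = -6/5

Expand the product: p(x)·q(x) = 3*x^5 + 7*x^4 - 6*x^3 - 6*x^2 + 4*x.
∫_{-1}^{1} of each monomial x^k gives [2/(k+1) if k even, 0 if k odd]. Integrating term-by-term (or equivalently evaluating the antiderivative F(x) = x^6/2 + 7*x^5/5 - 3*x^4/2 - 2*x^3 + 2*x^2 at the endpoints):
  F(1) − F(−1) = 2/5 − (8/5) = -6/5.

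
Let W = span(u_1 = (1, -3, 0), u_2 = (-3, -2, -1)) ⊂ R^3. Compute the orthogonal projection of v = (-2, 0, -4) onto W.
proj_W(v) = (-376/131, -38/131, -106/131)

Set up U = [u_1 | ... | u_2] ∈ R^(3×2). The projector onto W = col(U) is P = U (U^T U)^(-1) U^T.
Compute U^T U =
  [10, 3]
  [3, 14],
and U^T v = (-2, 10).
Solve U^T U · c = U^T v for the coefficients: c = (-58/131, 106/131). The projection is proj_W(v) = U c.
Check: (v - proj_W(v)) · u_1 = 0  (should be 0).
Check: (v - proj_W(v)) · u_2 = 0  (should be 0).
Result: proj_W(v) = (-376/131, -38/131, -106/131).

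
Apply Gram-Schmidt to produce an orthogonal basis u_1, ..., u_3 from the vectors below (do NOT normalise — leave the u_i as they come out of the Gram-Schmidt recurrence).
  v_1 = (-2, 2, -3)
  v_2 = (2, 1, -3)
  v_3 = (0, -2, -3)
Orthogonal basis:
  u_1 = (-2, 2, -3)
  u_2 = (48/17, 3/17, -30/17)
  u_3 = (-2/3, -8/3, -4/3)

Apply the Gram-Schmidt recurrence
  u_1 = v_1
  u_i = v_i − Σ_{j<i} ((v_i · u_j) / (u_j · u_j)) · u_j.

Step by step this gives:
  u_1 = (-2, 2, -3)
  u_2 = (48/17, 3/17, -30/17)
  u_3 = (-2/3, -8/3, -4/3)

Orthogonality check:
  u_2 · u_1 = 0 (should be 0)
  u_3 · u_1 = 0 (should be 0)
  u_3 · u_2 = 0 (should be 0)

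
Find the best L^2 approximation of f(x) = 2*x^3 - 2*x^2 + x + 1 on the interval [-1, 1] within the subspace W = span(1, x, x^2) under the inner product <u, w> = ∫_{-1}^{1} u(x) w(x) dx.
g(x) = -2*x^2 + 11*x/5 + 1

The best approximation g ∈ W is the orthogonal projection of f onto W. Writing g = a_0 + a_1 x + a_2 x^2, the coefficients solve the normal equations G · a = b where
  G_{ij} = <φ_i, φ_j> and b_i = <f, φ_i>, with φ_0 = 1, φ_1 = x, φ_2 = x^2.
G =
  [2, 0, 2/3]
  [0, 2/3, 0]
  [2/3, 0, 2/5],
b = (2/3, 22/15, -2/15).
Solving gives a_0 = 1, a_1 = 11/5, a_2 = -2, so
  g(x) = -2*x^2 + 11*x/5 + 1.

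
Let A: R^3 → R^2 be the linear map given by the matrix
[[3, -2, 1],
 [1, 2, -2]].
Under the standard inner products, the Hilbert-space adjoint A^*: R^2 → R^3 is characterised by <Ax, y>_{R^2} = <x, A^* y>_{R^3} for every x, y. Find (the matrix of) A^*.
A^* = A^T =
[[3, 1],
 [-2, 2],
 [1, -2]]

For real matrices with standard dot products, the defining identity <Ax, y> = <x, A^* y> gives (Ax)^T y = x^T (A^*) y, i.e. x^T A^T y = x^T (A^*) y. Since this holds for all x, y, we must have A^* = A^T. Therefore
A^* =
[[3, 1],
 [-2, 2],
 [1, -2]].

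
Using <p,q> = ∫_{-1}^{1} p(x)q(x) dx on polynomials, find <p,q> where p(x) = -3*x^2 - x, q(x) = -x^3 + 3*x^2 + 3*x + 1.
<p,q> = -36/5

Expand the product: p(x)·q(x) = 3*x^5 - 8*x^4 - 12*x^3 - 6*x^2 - x.
∫_{-1}^{1} of each monomial x^k gives [2/(k+1) if k even, 0 if k odd]. Integrating term-by-term (or equivalently evaluating the antiderivative F(x) = x^6/2 - 8*x^5/5 - 3*x^4 - 2*x^3 - x^2/2 at the endpoints):
  F(1) − F(−1) = -33/5 − (3/5) = -36/5.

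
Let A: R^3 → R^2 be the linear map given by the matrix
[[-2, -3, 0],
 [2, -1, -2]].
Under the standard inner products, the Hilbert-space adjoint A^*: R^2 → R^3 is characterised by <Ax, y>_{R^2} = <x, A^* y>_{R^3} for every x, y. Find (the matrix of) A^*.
A^* = A^T =
[[-2, 2],
 [-3, -1],
 [0, -2]]

For real matrices with standard dot products, the defining identity <Ax, y> = <x, A^* y> gives (Ax)^T y = x^T (A^*) y, i.e. x^T A^T y = x^T (A^*) y. Since this holds for all x, y, we must have A^* = A^T. Therefore
A^* =
[[-2, 2],
 [-3, -1],
 [0, -2]].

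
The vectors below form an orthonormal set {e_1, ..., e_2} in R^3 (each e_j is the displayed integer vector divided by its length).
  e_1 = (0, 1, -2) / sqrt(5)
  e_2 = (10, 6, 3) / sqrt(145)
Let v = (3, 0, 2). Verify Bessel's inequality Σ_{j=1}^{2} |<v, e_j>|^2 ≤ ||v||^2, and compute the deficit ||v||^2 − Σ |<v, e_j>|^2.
Σ |<v, e_j>|^2 = 352/29; ||v||^2 = 13; deficit = 25/29

Write each e_j = u_j / sqrt(<u_j, u_j>) where u_j is the displayed integer vector. Then <v, e_j> = <v, u_j> / sqrt(<u_j, u_j>), so |<v, e_j>|^2 = <v, u_j>^2 / <u_j, u_j>.
Coefficients: <v, e_1> = -4/sqrt(5), <v, e_2> = 36/sqrt(145).
Square and sum: Σ |<v, e_j>|^2 = 352/29.
Compute ||v||^2 = v·v = 13.
Deficit = 13 − 352/29 = 25/29 ≥ 0, confirming Bessel's inequality. (The deficit equals ||v − Σ <v,e_j> e_j||^2, the squared distance from v to span{e_j}.)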